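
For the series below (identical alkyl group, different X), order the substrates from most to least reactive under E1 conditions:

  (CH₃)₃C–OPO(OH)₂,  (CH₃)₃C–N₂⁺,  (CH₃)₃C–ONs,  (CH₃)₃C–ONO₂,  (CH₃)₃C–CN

The skeletons are identical, so relative rate is governed entirely by leaving-group ability.
Leaving-group ability tracks the stability of the departed species; conjugate-acid pKₐ is the usual yardstick (lower pKₐ → better LG).
(CH₃)₃C–N₂⁺ loses N₂: no meaningful conjugate acid; N₂ departs as an exceptionally stable neutral molecule
(CH₃)₃C–ONs loses ONs⁻: pKₐ(p-O₂NC₆H₄SO₃H) ≈ -3.5
(CH₃)₃C–ONO₂ loses NO₃⁻: pKₐ(HNO₃) ≈ -1.3
(CH₃)₃C–OPO(OH)₂ loses H₂PO₄⁻: pKₐ(H₃PO₄) ≈ 2.1
(CH₃)₃C–CN loses CN⁻: pKₐ(HCN) ≈ 9.2

(CH₃)₃C–N₂⁺ > (CH₃)₃C–ONs > (CH₃)₃C–ONO₂ > (CH₃)₃C–OPO(OH)₂ > (CH₃)₃C–CN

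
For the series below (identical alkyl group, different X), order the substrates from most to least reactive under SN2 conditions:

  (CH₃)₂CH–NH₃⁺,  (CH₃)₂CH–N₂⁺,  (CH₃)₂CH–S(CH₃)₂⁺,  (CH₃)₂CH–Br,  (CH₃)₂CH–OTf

(CH₃)₂CH–N₂⁺ > (CH₃)₂CH–OTf > (CH₃)₂CH–Br > (CH₃)₂CH–S(CH₃)₂⁺ > (CH₃)₂CH–NH₃⁺

With the same alkyl group throughout, only the leaving group differentiates the rates.
Rank by basicity of the departing species: weakest base leaves most easily.
(CH₃)₂CH–N₂⁺ loses N₂: no meaningful conjugate acid; N₂ departs as an exceptionally stable neutral molecule
(CH₃)₂CH–OTf loses OTf⁻: pKₐ(CF₃SO₃H (triflic acid)) ≈ -14
(CH₃)₂CH–Br loses Br⁻: pKₐ(HBr) ≈ -9
(CH₃)₂CH–S(CH₃)₂⁺ loses SR'₂: pKₐ(R'₂SH⁺) ≈ -7
(CH₃)₂CH–NH₃⁺ loses NH₃: pKₐ(NH₄⁺) ≈ 9.2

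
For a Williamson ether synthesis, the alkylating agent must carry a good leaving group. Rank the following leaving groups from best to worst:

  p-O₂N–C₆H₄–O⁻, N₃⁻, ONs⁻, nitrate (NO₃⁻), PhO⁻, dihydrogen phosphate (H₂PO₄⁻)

Leaving-group ability tracks the stability of the departed species; conjugate-acid pKₐ is the usual yardstick (lower pKₐ → better LG).
ONs⁻: pKₐ(p-O₂NC₆H₄SO₃H) ≈ -3.5
nitrate (NO₃⁻): pKₐ(HNO₃) ≈ -1.3
dihydrogen phosphate (H₂PO₄⁻): pKₐ(H₃PO₄) ≈ 2.1
N₃⁻: pKₐ(HN₃) ≈ 4.7
p-O₂N–C₆H₄–O⁻: pKₐ(p-nitrophenol) ≈ 7.2
PhO⁻: pKₐ(C₆H₅OH (phenol)) ≈ 10

ONs⁻ > nitrate (NO₃⁻) > dihydrogen phosphate (H₂PO₄⁻) > N₃⁻ > p-O₂N–C₆H₄–O⁻ > PhO⁻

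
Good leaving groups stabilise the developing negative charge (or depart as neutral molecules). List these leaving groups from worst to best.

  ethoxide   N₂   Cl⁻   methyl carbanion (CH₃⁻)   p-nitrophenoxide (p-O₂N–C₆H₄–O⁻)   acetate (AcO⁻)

methyl carbanion (CH₃⁻) < ethoxide < p-nitrophenoxide (p-O₂N–C₆H₄–O⁻) < acetate (AcO⁻) < Cl⁻ < N₂

The more stable X⁻ (or X) is on its own — i.e. the weaker a base it is — the better a leaving group it makes.
N₂: no meaningful conjugate acid; N₂ departs as an exceptionally stable neutral molecule
Cl⁻: pKₐ(HCl) ≈ -7
acetate (AcO⁻): pKₐ(CH₃COOH) ≈ 4.8
p-nitrophenoxide (p-O₂N–C₆H₄–O⁻): pKₐ(p-nitrophenol) ≈ 7.2
ethoxide: pKₐ(CH₃CH₂OH) ≈ 16
methyl carbanion (CH₃⁻): pKₐ(CH₄) ≈ 48
Reversing gives the worst-to-best order requested.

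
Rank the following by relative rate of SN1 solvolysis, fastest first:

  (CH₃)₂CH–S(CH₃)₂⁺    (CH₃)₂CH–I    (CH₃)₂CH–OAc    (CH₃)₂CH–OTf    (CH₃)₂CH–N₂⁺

With the same alkyl group throughout, only the leaving group differentiates the rates.
Rank by basicity of the departing species: weakest base leaves most easily.
(CH₃)₂CH–N₂⁺ loses N₂: no meaningful conjugate acid; N₂ departs as an exceptionally stable neutral molecule
(CH₃)₂CH–OTf loses OTf⁻: pKₐ(CF₃SO₃H (triflic acid)) ≈ -14
(CH₃)₂CH–I loses I⁻: pKₐ(HI) ≈ -10
(CH₃)₂CH–S(CH₃)₂⁺ loses SR'₂: pKₐ(R'₂SH⁺) ≈ -7
(CH₃)₂CH–OAc loses AcO⁻: pKₐ(CH₃COOH) ≈ 4.8

(CH₃)₂CH–N₂⁺ > (CH₃)₂CH–OTf > (CH₃)₂CH–I > (CH₃)₂CH–S(CH₃)₂⁺ > (CH₃)₂CH–OAc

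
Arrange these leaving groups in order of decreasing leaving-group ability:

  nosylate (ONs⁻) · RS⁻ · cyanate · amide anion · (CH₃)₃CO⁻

nosylate (ONs⁻) > cyanate > RS⁻ > (CH₃)₃CO⁻ > amide anion

Leaving-group ability tracks the stability of the departed species; conjugate-acid pKₐ is the usual yardstick (lower pKₐ → better LG).
nosylate (ONs⁻): pKₐ(p-O₂NC₆H₄SO₃H) ≈ -3.5
cyanate: pKₐ(HOCN) ≈ 3.5
RS⁻: pKₐ(RSH (a thiol)) ≈ 10.5
(CH₃)₃CO⁻: pKₐ(t-BuOH) ≈ 18
amide anion: pKₐ(NH₃) ≈ 38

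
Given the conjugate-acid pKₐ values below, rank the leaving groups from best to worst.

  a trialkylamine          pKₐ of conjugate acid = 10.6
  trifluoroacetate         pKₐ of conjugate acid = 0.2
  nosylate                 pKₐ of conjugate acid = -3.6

nosylate > trifluoroacetate > a trialkylamine

Lower conjugate-acid pKₐ ⇒ weaker base ⇒ better leaving group.
Sorting by the given values: nosylate (-3.6), trifluoroacetate (0.2), a trialkylamine (10.6).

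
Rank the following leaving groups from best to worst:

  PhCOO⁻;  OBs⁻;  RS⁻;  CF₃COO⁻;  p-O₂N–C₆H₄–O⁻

The more stable X⁻ (or X) is on its own — i.e. the weaker a base it is — the better a leaving group it makes.
OBs⁻: pKₐ(p-BrC₆H₄SO₃H) ≈ -2.8
CF₃COO⁻: pKₐ(CF₃COOH) ≈ 0.2
PhCOO⁻: pKₐ(C₆H₅COOH) ≈ 4.2
p-O₂N–C₆H₄–O⁻: pKₐ(p-nitrophenol) ≈ 7.2
RS⁻: pKₐ(RSH (a thiol)) ≈ 10.5

OBs⁻ > CF₃COO⁻ > PhCOO⁻ > p-O₂N–C₆H₄–O⁻ > RS⁻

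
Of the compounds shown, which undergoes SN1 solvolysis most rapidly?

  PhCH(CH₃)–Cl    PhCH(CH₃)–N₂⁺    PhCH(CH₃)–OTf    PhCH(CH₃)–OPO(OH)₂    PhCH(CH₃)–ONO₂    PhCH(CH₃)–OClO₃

PhCH(CH₃)–N₂⁺

Identical carbon frameworks mean the comparison reduces to leaving-group quality.
The more stable X⁻ (or X) is on its own — i.e. the weaker a base it is — the better a leaving group it makes.
PhCH(CH₃)–N₂⁺ loses N₂: no meaningful conjugate acid; N₂ departs as an exceptionally stable neutral molecule
PhCH(CH₃)–OTf loses OTf⁻: pKₐ(CF₃SO₃H (triflic acid)) ≈ -14
PhCH(CH₃)–OClO₃ loses ClO₄⁻: pKₐ(HClO₄) ≈ -10
PhCH(CH₃)–Cl loses Cl⁻: pKₐ(HCl) ≈ -7
PhCH(CH₃)–ONO₂ loses NO₃⁻: pKₐ(HNO₃) ≈ -1.3
PhCH(CH₃)–OPO(OH)₂ loses H₂PO₄⁻: pKₐ(H₃PO₄) ≈ 2.1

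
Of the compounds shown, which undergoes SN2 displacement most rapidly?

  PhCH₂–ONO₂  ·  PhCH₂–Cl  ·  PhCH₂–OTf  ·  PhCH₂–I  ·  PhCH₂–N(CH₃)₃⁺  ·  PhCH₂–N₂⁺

PhCH₂–N₂⁺

The skeletons are identical, so relative rate is governed entirely by leaving-group ability.
A good leaving group is a weak base: the lower the pKₐ of its conjugate acid, the more readily it departs.
PhCH₂–N₂⁺ loses N₂: no meaningful conjugate acid; N₂ departs as an exceptionally stable neutral molecule
PhCH₂–OTf loses OTf⁻: pKₐ(CF₃SO₃H (triflic acid)) ≈ -14
PhCH₂–I loses I⁻: pKₐ(HI) ≈ -10
PhCH₂–Cl loses Cl⁻: pKₐ(HCl) ≈ -7
PhCH₂–ONO₂ loses NO₃⁻: pKₐ(HNO₃) ≈ -1.3
PhCH₂–N(CH₃)₃⁺ loses NR'₃: pKₐ(R'₃NH⁺) ≈ 10.7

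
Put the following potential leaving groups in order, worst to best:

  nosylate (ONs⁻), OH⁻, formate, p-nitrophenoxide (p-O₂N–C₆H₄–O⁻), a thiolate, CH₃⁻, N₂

CH₃⁻ < OH⁻ < a thiolate < p-nitrophenoxide (p-O₂N–C₆H₄–O⁻) < formate < nosylate (ONs⁻) < N₂

A good leaving group is a weak base: the lower the pKₐ of its conjugate acid, the more readily it departs.
N₂: no meaningful conjugate acid; N₂ departs as an exceptionally stable neutral molecule
nosylate (ONs⁻): pKₐ(p-O₂NC₆H₄SO₃H) ≈ -3.5
formate: pKₐ(HCOOH) ≈ 3.8
p-nitrophenoxide (p-O₂N–C₆H₄–O⁻): pKₐ(p-nitrophenol) ≈ 7.2
a thiolate: pKₐ(RSH (a thiol)) ≈ 10.5 — moderately basic; rarely leaves without activation
OH⁻: pKₐ(H₂O) ≈ 15.7 — strong base; essentially never leaves without prior activation
CH₃⁻: pKₐ(CH₄) ≈ 48
The question asks for worst first, so the sequence is read in increasing leaving-group ability.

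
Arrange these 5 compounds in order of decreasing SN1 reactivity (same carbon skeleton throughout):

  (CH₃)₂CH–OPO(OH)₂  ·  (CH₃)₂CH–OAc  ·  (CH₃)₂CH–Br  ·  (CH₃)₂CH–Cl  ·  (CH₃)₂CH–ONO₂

(CH₃)₂CH–Br > (CH₃)₂CH–Cl > (CH₃)₂CH–ONO₂ > (CH₃)₂CH–OPO(OH)₂ > (CH₃)₂CH–OAc

With the same alkyl group throughout, only the leaving group differentiates the rates.
A good leaving group is a weak base: the lower the pKₐ of its conjugate acid, the more readily it departs.
(CH₃)₂CH–Br loses Br⁻: pKₐ(HBr) ≈ -9
(CH₃)₂CH–Cl loses Cl⁻: pKₐ(HCl) ≈ -7
(CH₃)₂CH–ONO₂ loses NO₃⁻: pKₐ(HNO₃) ≈ -1.3
(CH₃)₂CH–OPO(OH)₂ loses H₂PO₄⁻: pKₐ(H₃PO₄) ≈ 2.1
(CH₃)₂CH–OAc loses AcO⁻: pKₐ(CH₃COOH) ≈ 4.8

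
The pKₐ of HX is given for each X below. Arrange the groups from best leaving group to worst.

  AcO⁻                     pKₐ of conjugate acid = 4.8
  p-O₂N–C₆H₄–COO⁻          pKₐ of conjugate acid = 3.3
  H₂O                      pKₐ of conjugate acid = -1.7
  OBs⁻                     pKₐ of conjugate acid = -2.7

OBs⁻ > H₂O > p-O₂N–C₆H₄–COO⁻ > AcO⁻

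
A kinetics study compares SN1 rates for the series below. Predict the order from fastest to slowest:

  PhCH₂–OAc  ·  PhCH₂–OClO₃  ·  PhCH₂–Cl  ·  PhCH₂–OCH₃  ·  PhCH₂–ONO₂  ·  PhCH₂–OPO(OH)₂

PhCH₂–OClO₃ > PhCH₂–Cl > PhCH₂–ONO₂ > PhCH₂–OPO(OH)₂ > PhCH₂–OAc > PhCH₂–OCH₃

Same R in every case — rank the leaving groups.
Leaving-group ability tracks the stability of the departed species; conjugate-acid pKₐ is the usual yardstick (lower pKₐ → better LG).
PhCH₂–OClO₃ loses ClO₄⁻: pKₐ(HClO₄) ≈ -10
PhCH₂–Cl loses Cl⁻: pKₐ(HCl) ≈ -7
PhCH₂–ONO₂ loses NO₃⁻: pKₐ(HNO₃) ≈ -1.3
PhCH₂–OPO(OH)₂ loses H₂PO₄⁻: pKₐ(H₃PO₄) ≈ 2.1
PhCH₂–OAc loses AcO⁻: pKₐ(CH₃COOH) ≈ 4.8
PhCH₂–OCH₃ loses CH₃O⁻: pKₐ(CH₃OH) ≈ 15.5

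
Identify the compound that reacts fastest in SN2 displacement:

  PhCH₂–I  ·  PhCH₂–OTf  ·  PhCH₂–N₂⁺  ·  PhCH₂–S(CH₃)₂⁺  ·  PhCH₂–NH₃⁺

The skeletons are identical, so relative rate is governed entirely by leaving-group ability.
A good leaving group is a weak base: the lower the pKₐ of its conjugate acid, the more readily it departs.
PhCH₂–N₂⁺ loses N₂: no meaningful conjugate acid; N₂ departs as an exceptionally stable neutral molecule
PhCH₂–OTf loses OTf⁻: pKₐ(CF₃SO₃H (triflic acid)) ≈ -14
PhCH₂–I loses I⁻: pKₐ(HI) ≈ -10
PhCH₂–S(CH₃)₂⁺ loses SR'₂: pKₐ(R'₂SH⁺) ≈ -7
PhCH₂–NH₃⁺ loses NH₃: pKₐ(NH₄⁺) ≈ 9.2

PhCH₂–N₂⁺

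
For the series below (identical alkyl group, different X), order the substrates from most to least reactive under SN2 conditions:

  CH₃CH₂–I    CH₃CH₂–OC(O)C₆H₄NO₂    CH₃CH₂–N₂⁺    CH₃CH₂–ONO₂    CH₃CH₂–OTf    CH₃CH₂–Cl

The skeletons are identical, so relative rate is governed entirely by leaving-group ability.
The more stable X⁻ (or X) is on its own — i.e. the weaker a base it is — the better a leaving group it makes.
CH₃CH₂–N₂⁺ loses N₂: no meaningful conjugate acid; N₂ departs as an exceptionally stable neutral molecule
CH₃CH₂–OTf loses OTf⁻: pKₐ(CF₃SO₃H (triflic acid)) ≈ -14
CH₃CH₂–I loses I⁻: pKₐ(HI) ≈ -10
CH₃CH₂–Cl loses Cl⁻: pKₐ(HCl) ≈ -7
CH₃CH₂–ONO₂ loses NO₃⁻: pKₐ(HNO₃) ≈ -1.3
CH₃CH₂–OC(O)C₆H₄NO₂ loses p-O₂N–C₆H₄–COO⁻: pKₐ(p-nitrobenzoic acid) ≈ 3.4

CH₃CH₂–N₂⁺ > CH₃CH₂–OTf > CH₃CH₂–I > CH₃CH₂–Cl > CH₃CH₂–ONO₂ > CH₃CH₂–OC(O)C₆H₄NO₂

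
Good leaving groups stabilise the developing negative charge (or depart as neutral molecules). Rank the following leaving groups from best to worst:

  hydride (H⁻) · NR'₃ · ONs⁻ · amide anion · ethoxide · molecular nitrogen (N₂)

The more stable X⁻ (or X) is on its own — i.e. the weaker a base it is — the better a leaving group it makes.
molecular nitrogen (N₂): no meaningful conjugate acid; N₂ departs as an exceptionally stable neutral molecule
ONs⁻: pKₐ(p-O₂NC₆H₄SO₃H) ≈ -3.5 — p-nitro group further stabilises the sulfonate
NR'₃: pKₐ(R'₃NH⁺) ≈ 10.7
ethoxide: pKₐ(CH₃CH₂OH) ≈ 16
hydride (H⁻): pKₐ(H₂) ≈ 36 — extremely strong base; leaves only in special hydride-transfer contexts
amide anion: pKₐ(NH₃) ≈ 38 — extremely strong base; never a leaving group

molecular nitrogen (N₂) > ONs⁻ > NR'₃ > ethoxide > hydride (H⁻) > amide anion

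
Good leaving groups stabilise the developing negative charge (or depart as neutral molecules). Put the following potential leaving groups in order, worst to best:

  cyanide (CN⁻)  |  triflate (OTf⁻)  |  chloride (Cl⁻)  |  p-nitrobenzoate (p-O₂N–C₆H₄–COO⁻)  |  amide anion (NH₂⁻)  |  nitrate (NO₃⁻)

Leaving-group ability tracks the stability of the departed species; conjugate-acid pKₐ is the usual yardstick (lower pKₐ → better LG).
triflate (OTf⁻): pKₐ(CF₃SO₃H (triflic acid)) ≈ -14
chloride (Cl⁻): pKₐ(HCl) ≈ -7
nitrate (NO₃⁻): pKₐ(HNO₃) ≈ -1.3
p-nitrobenzoate (p-O₂N–C₆H₄–COO⁻): pKₐ(p-nitrobenzoic acid) ≈ 3.4
cyanide (CN⁻): pKₐ(HCN) ≈ 9.2
amide anion (NH₂⁻): pKₐ(NH₃) ≈ 38
The question asks for worst first, so the sequence is read in increasing leaving-group ability.

amide anion (NH₂⁻) < cyanide (CN⁻) < p-nitrobenzoate (p-O₂N–C₆H₄–COO⁻) < nitrate (NO₃⁻) < chloride (Cl⁻) < triflate (OTf⁻)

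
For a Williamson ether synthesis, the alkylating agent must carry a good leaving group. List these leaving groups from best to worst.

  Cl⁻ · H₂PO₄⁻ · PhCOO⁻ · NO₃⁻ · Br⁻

Leaving-group ability tracks the stability of the departed species; conjugate-acid pKₐ is the usual yardstick (lower pKₐ → better LG).
Br⁻: pKₐ(HBr) ≈ -9
Cl⁻: pKₐ(HCl) ≈ -7
NO₃⁻: pKₐ(HNO₃) ≈ -1.3
H₂PO₄⁻: pKₐ(H₃PO₄) ≈ 2.1
PhCOO⁻: pKₐ(C₆H₅COOH) ≈ 4.2

Br⁻ > Cl⁻ > NO₃⁻ > H₂PO₄⁻ > PhCOO⁻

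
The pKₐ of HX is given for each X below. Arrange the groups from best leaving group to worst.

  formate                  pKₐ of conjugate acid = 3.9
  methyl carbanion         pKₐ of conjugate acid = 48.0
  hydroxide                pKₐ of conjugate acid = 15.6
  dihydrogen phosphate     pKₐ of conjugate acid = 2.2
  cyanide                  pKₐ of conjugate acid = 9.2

Lower conjugate-acid pKₐ ⇒ weaker base ⇒ better leaving group.
Sorting by the given values: dihydrogen phosphate (2.2), formate (3.9), cyanide (9.2), hydroxide (15.6), methyl carbanion (48.0).

dihydrogen phosphate > formate > cyanide > hydroxide > methyl carbanion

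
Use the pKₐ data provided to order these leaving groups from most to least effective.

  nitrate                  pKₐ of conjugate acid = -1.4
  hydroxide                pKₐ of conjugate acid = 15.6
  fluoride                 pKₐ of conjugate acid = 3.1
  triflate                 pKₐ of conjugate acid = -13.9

Lower conjugate-acid pKₐ ⇒ weaker base ⇒ better leaving group.
Sorting by the given values: triflate (-13.9), nitrate (-1.4), fluoride (3.1), hydroxide (15.6).

triflate > nitrate > fluoride > hydroxide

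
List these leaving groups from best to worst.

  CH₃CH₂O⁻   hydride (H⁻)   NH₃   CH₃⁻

NH₃: pKₐ(NH₄⁺) ≈ 9.2 — neutral but moderately basic; leaves from R–NH₃⁺
CH₃CH₂O⁻: pKₐ(CH₃CH₂OH) ≈ 16 — strong base; alkoxides do not leave unassisted
hydride (H⁻): pKₐ(H₂) ≈ 36 — extremely strong base; leaves only in special hydride-transfer contexts
CH₃⁻: pKₐ(CH₄) ≈ 48

NH₃ > CH₃CH₂O⁻ > hydride (H⁻) > CH₃⁻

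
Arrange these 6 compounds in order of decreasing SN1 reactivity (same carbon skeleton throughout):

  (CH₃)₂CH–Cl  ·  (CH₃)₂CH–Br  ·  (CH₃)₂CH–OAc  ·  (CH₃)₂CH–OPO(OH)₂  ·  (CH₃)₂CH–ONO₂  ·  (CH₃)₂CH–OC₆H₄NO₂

(CH₃)₂CH–Br > (CH₃)₂CH–Cl > (CH₃)₂CH–ONO₂ > (CH₃)₂CH–OPO(OH)₂ > (CH₃)₂CH–OAc > (CH₃)₂CH–OC₆H₄NO₂

Identical carbon frameworks mean the comparison reduces to leaving-group quality.
A good leaving group is a weak base: the lower the pKₐ of its conjugate acid, the more readily it departs.
(CH₃)₂CH–Br loses Br⁻: pKₐ(HBr) ≈ -9
(CH₃)₂CH–Cl loses Cl⁻: pKₐ(HCl) ≈ -7
(CH₃)₂CH–ONO₂ loses NO₃⁻: pKₐ(HNO₃) ≈ -1.3
(CH₃)₂CH–OPO(OH)₂ loses H₂PO₄⁻: pKₐ(H₃PO₄) ≈ 2.1
(CH₃)₂CH–OAc loses AcO⁻: pKₐ(CH₃COOH) ≈ 4.8
(CH₃)₂CH–OC₆H₄NO₂ loses p-O₂N–C₆H₄–O⁻: pKₐ(p-nitrophenol) ≈ 7.2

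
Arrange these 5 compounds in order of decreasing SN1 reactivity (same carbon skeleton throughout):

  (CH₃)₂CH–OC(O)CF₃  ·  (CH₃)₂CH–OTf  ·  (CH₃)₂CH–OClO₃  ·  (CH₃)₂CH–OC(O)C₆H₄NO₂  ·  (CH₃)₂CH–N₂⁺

(CH₃)₂CH–N₂⁺ > (CH₃)₂CH–OTf > (CH₃)₂CH–OClO₃ > (CH₃)₂CH–OC(O)CF₃ > (CH₃)₂CH–OC(O)C₆H₄NO₂

Identical carbon frameworks mean the comparison reduces to leaving-group quality.
The more stable X⁻ (or X) is on its own — i.e. the weaker a base it is — the better a leaving group it makes.
(CH₃)₂CH–N₂⁺ loses N₂: no meaningful conjugate acid; N₂ departs as an exceptionally stable neutral molecule
(CH₃)₂CH–OTf loses OTf⁻: pKₐ(CF₃SO₃H (triflic acid)) ≈ -14
(CH₃)₂CH–OClO₃ loses ClO₄⁻: pKₐ(HClO₄) ≈ -10
(CH₃)₂CH–OC(O)CF₃ loses CF₃COO⁻: pKₐ(CF₃COOH) ≈ 0.2
(CH₃)₂CH–OC(O)C₆H₄NO₂ loses p-O₂N–C₆H₄–COO⁻: pKₐ(p-nitrobenzoic acid) ≈ 3.4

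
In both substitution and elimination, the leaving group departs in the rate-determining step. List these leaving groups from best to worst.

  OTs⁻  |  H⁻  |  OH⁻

A good leaving group is a weak base: the lower the pKₐ of its conjugate acid, the more readily it departs.
OTs⁻: pKₐ(p-CH₃C₆H₄SO₃H (TsOH)) ≈ -2.8 — resonance-delocalised arenesulfonate
OH⁻: pKₐ(H₂O) ≈ 15.7 — strong base; essentially never leaves without prior activation
H⁻: pKₐ(H₂) ≈ 36

OTs⁻ > OH⁻ > H⁻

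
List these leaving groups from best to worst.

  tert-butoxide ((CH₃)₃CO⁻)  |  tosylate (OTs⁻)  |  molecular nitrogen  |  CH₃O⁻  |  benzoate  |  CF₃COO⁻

molecular nitrogen: no meaningful conjugate acid; N₂ departs as an exceptionally stable neutral molecule
tosylate (OTs⁻): pKₐ(p-CH₃C₆H₄SO₃H (TsOH)) ≈ -2.8 — resonance-delocalised arenesulfonate
CF₃COO⁻: pKₐ(CF₃COOH) ≈ 0.2
benzoate: pKₐ(C₆H₅COOH) ≈ 4.2 — aryl carboxylate
CH₃O⁻: pKₐ(CH₃OH) ≈ 15.5
tert-butoxide ((CH₃)₃CO⁻): pKₐ(t-BuOH) ≈ 18

molecular nitrogen > tosylate (OTs⁻) > CF₃COO⁻ > benzoate > CH₃O⁻ > tert-butoxide ((CH₃)₃CO⁻)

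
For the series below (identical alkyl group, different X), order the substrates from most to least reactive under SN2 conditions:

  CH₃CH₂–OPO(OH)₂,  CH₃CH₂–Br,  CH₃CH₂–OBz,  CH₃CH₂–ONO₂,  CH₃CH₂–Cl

CH₃CH₂–Br > CH₃CH₂–Cl > CH₃CH₂–ONO₂ > CH₃CH₂–OPO(OH)₂ > CH₃CH₂–OBz

Identical carbon frameworks mean the comparison reduces to leaving-group quality.
Leaving-group ability tracks the stability of the departed species; conjugate-acid pKₐ is the usual yardstick (lower pKₐ → better LG).
CH₃CH₂–Br loses Br⁻: pKₐ(HBr) ≈ -9
CH₃CH₂–Cl loses Cl⁻: pKₐ(HCl) ≈ -7
CH₃CH₂–ONO₂ loses NO₃⁻: pKₐ(HNO₃) ≈ -1.3
CH₃CH₂–OPO(OH)₂ loses H₂PO₄⁻: pKₐ(H₃PO₄) ≈ 2.1
CH₃CH₂–OBz loses PhCOO⁻: pKₐ(C₆H₅COOH) ≈ 4.2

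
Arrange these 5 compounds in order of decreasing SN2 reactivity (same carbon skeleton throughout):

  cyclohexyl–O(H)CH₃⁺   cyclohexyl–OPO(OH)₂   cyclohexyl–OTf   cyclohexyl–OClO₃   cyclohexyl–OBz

The skeletons are identical, so relative rate is governed entirely by leaving-group ability.
Leaving-group ability tracks the stability of the departed species; conjugate-acid pKₐ is the usual yardstick (lower pKₐ → better LG).
cyclohexyl–OTf loses OTf⁻: pKₐ(CF₃SO₃H (triflic acid)) ≈ -14
cyclohexyl–OClO₃ loses ClO₄⁻: pKₐ(HClO₄) ≈ -10
cyclohexyl–O(H)CH₃⁺ loses R'OH: pKₐ(R'OH₂⁺) ≈ -2.4
cyclohexyl–OPO(OH)₂ loses H₂PO₄⁻: pKₐ(H₃PO₄) ≈ 2.1
cyclohexyl–OBz loses PhCOO⁻: pKₐ(C₆H₅COOH) ≈ 4.2

cyclohexyl–OTf > cyclohexyl–OClO₃ > cyclohexyl–O(H)CH₃⁺ > cyclohexyl–OPO(OH)₂ > cyclohexyl–OBz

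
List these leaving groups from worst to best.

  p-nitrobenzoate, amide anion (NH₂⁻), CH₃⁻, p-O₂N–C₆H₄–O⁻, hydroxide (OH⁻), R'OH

A good leaving group is a weak base: the lower the pKₐ of its conjugate acid, the more readily it departs.
R'OH: pKₐ(R'OH₂⁺) ≈ -2.4 — neutral; leaves from a protonated ether (an oxonium ion, R–O(H)R'⁺)
p-nitrobenzoate: pKₐ(p-nitrobenzoic acid) ≈ 3.4
p-O₂N–C₆H₄–O⁻: pKₐ(p-nitrophenol) ≈ 7.2
hydroxide (OH⁻): pKₐ(H₂O) ≈ 15.7 — strong base; essentially never leaves without prior activation
amide anion (NH₂⁻): pKₐ(NH₃) ≈ 38 — extremely strong base; never a leaving group
CH₃⁻: pKₐ(CH₄) ≈ 48 — unstabilised carbanion; the worst conceivable leaving group
Listed from poorest to best leaving group as asked.

CH₃⁻ < amide anion (NH₂⁻) < hydroxide (OH⁻) < p-O₂N–C₆H₄–O⁻ < p-nitrobenzoate < R'OH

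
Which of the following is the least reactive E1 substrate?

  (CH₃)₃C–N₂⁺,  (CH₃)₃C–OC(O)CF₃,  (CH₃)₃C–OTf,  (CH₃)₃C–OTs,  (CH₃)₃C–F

With the same alkyl group throughout, only the leaving group differentiates the rates.
Rank by basicity of the departing species: weakest base leaves most easily.
(CH₃)₃C–N₂⁺ loses N₂: no meaningful conjugate acid; N₂ departs as an exceptionally stable neutral molecule
(CH₃)₃C–OTf loses OTf⁻: pKₐ(CF₃SO₃H (triflic acid)) ≈ -14
(CH₃)₃C–OTs loses OTs⁻: pKₐ(p-CH₃C₆H₄SO₃H (TsOH)) ≈ -2.8
(CH₃)₃C–OC(O)CF₃ loses CF₃COO⁻: pKₐ(CF₃COOH) ≈ 0.2
(CH₃)₃C–F loses F⁻: pKₐ(HF) ≈ 3.2

(CH₃)₃C–F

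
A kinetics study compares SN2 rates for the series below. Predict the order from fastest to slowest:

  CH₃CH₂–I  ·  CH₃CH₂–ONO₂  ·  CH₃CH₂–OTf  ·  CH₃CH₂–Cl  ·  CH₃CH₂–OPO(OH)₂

CH₃CH₂–OTf > CH₃CH₂–I > CH₃CH₂–Cl > CH₃CH₂–ONO₂ > CH₃CH₂–OPO(OH)₂

Same R in every case — rank the leaving groups.
Leaving-group ability tracks the stability of the departed species; conjugate-acid pKₐ is the usual yardstick (lower pKₐ → better LG).
CH₃CH₂–OTf loses OTf⁻: pKₐ(CF₃SO₃H (triflic acid)) ≈ -14
CH₃CH₂–I loses I⁻: pKₐ(HI) ≈ -10
CH₃CH₂–Cl loses Cl⁻: pKₐ(HCl) ≈ -7
CH₃CH₂–ONO₂ loses NO₃⁻: pKₐ(HNO₃) ≈ -1.3
CH₃CH₂–OPO(OH)₂ loses H₂PO₄⁻: pKₐ(H₃PO₄) ≈ 2.1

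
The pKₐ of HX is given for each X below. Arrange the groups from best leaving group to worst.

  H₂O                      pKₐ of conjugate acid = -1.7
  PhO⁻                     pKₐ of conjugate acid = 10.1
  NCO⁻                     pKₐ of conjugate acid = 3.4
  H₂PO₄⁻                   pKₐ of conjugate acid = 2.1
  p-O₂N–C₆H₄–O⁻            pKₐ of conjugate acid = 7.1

H₂O > H₂PO₄⁻ > NCO⁻ > p-O₂N–C₆H₄–O⁻ > PhO⁻

Lower conjugate-acid pKₐ ⇒ weaker base ⇒ better leaving group.
Sorting by the given values: H₂O (-1.7), H₂PO₄⁻ (2.1), NCO⁻ (3.4), p-O₂N–C₆H₄–O⁻ (7.1), PhO⁻ (10.1).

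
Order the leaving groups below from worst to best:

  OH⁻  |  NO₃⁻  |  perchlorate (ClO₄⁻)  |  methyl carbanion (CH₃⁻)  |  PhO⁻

methyl carbanion (CH₃⁻) < OH⁻ < PhO⁻ < NO₃⁻ < perchlorate (ClO₄⁻)

Leaving-group ability tracks the stability of the departed species; conjugate-acid pKₐ is the usual yardstick (lower pKₐ → better LG).
perchlorate (ClO₄⁻): pKₐ(HClO₄) ≈ -10
NO₃⁻: pKₐ(HNO₃) ≈ -1.3 — resonance-delocalised over three oxygens
PhO⁻: pKₐ(C₆H₅OH (phenol)) ≈ 10
OH⁻: pKₐ(H₂O) ≈ 15.7 — strong base; essentially never leaves without prior activation
methyl carbanion (CH₃⁻): pKₐ(CH₄) ≈ 48 — unstabilised carbanion; the worst conceivable leaving group
The question asks for worst first, so the sequence is read in increasing leaving-group ability.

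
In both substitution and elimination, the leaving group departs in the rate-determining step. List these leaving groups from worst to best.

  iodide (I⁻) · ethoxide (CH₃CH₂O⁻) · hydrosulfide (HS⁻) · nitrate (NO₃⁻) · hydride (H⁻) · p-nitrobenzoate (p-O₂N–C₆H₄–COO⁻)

iodide (I⁻): pKₐ(HI) ≈ -10
nitrate (NO₃⁻): pKₐ(HNO₃) ≈ -1.3
p-nitrobenzoate (p-O₂N–C₆H₄–COO⁻): pKₐ(p-nitrobenzoic acid) ≈ 3.4
hydrosulfide (HS⁻): pKₐ(H₂S) ≈ 7
ethoxide (CH₃CH₂O⁻): pKₐ(CH₃CH₂OH) ≈ 16
hydride (H⁻): pKₐ(H₂) ≈ 36
Reversing gives the worst-to-best order requested.

hydride (H⁻) < ethoxide (CH₃CH₂O⁻) < hydrosulfide (HS⁻) < p-nitrobenzoate (p-O₂N–C₆H₄–COO⁻) < nitrate (NO₃⁻) < iodide (I⁻)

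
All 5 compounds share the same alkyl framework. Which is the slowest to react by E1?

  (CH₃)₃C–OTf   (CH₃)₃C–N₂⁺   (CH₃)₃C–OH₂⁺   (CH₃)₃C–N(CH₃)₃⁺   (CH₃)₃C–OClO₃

With the same alkyl group throughout, only the leaving group differentiates the rates.
Rank by basicity of the departing species: weakest base leaves most easily.
(CH₃)₃C–N₂⁺ loses N₂: no meaningful conjugate acid; N₂ departs as an exceptionally stable neutral molecule
(CH₃)₃C–OTf loses OTf⁻: pKₐ(CF₃SO₃H (triflic acid)) ≈ -14
(CH₃)₃C–OClO₃ loses ClO₄⁻: pKₐ(HClO₄) ≈ -10
(CH₃)₃C–OH₂⁺ loses H₂O: pKₐ(H₃O⁺) ≈ -1.7
(CH₃)₃C–N(CH₃)₃⁺ loses NR'₃: pKₐ(R'₃NH⁺) ≈ 10.7

(CH₃)₃C–N(CH₃)₃⁺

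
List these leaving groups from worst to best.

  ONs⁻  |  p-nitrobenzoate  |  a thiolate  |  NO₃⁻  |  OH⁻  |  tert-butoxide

tert-butoxide < OH⁻ < a thiolate < p-nitrobenzoate < NO₃⁻ < ONs⁻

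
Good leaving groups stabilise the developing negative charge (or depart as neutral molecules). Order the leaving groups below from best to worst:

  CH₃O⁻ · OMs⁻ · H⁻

The more stable X⁻ (or X) is on its own — i.e. the weaker a base it is — the better a leaving group it makes.
OMs⁻: pKₐ(CH₃SO₃H (MsOH)) ≈ -1.9
CH₃O⁻: pKₐ(CH₃OH) ≈ 15.5 — strong base; alkoxides do not leave unassisted
H⁻: pKₐ(H₂) ≈ 36 — extremely strong base; leaves only in special hydride-transfer contexts

OMs⁻ > CH₃O⁻ > H⁻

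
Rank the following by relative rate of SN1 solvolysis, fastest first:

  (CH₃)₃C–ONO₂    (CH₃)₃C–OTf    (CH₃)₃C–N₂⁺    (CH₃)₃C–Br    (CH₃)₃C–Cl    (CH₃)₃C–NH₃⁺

(CH₃)₃C–N₂⁺ > (CH₃)₃C–OTf > (CH₃)₃C–Br > (CH₃)₃C–Cl > (CH₃)₃C–ONO₂ > (CH₃)₃C–NH₃⁺

Same R in every case — rank the leaving groups.
The more stable X⁻ (or X) is on its own — i.e. the weaker a base it is — the better a leaving group it makes.
(CH₃)₃C–N₂⁺ loses N₂: no meaningful conjugate acid; N₂ departs as an exceptionally stable neutral molecule
(CH₃)₃C–OTf loses OTf⁻: pKₐ(CF₃SO₃H (triflic acid)) ≈ -14
(CH₃)₃C–Br loses Br⁻: pKₐ(HBr) ≈ -9
(CH₃)₃C–Cl loses Cl⁻: pKₐ(HCl) ≈ -7
(CH₃)₃C–ONO₂ loses NO₃⁻: pKₐ(HNO₃) ≈ -1.3
(CH₃)₃C–NH₃⁺ loses NH₃: pKₐ(NH₄⁺) ≈ 9.2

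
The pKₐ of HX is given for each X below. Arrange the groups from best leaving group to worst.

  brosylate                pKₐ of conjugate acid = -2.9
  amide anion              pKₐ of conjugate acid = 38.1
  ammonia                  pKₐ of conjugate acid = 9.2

brosylate > ammonia > amide anion

Lower conjugate-acid pKₐ ⇒ weaker base ⇒ better leaving group.
Sorting by the given values: brosylate (-2.9), ammonia (9.2), amide anion (38.1).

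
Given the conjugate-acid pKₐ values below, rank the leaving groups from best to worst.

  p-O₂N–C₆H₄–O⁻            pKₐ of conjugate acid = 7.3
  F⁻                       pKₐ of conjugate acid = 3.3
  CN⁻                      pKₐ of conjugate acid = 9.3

Lower conjugate-acid pKₐ ⇒ weaker base ⇒ better leaving group.
Sorting by the given values: F⁻ (3.3), p-O₂N–C₆H₄–O⁻ (7.3), CN⁻ (9.3).

F⁻ > p-O₂N–C₆H₄–O⁻ > CN⁻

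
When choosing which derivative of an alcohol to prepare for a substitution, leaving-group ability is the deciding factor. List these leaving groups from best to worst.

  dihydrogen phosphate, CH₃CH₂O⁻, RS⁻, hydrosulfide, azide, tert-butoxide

dihydrogen phosphate > azide > hydrosulfide > RS⁻ > CH₃CH₂O⁻ > tert-butoxide

A good leaving group is a weak base: the lower the pKₐ of its conjugate acid, the more readily it departs.
dihydrogen phosphate: pKₐ(H₃PO₄) ≈ 2.1
azide: pKₐ(HN₃) ≈ 4.7 — linear, resonance-stabilised
hydrosulfide: pKₐ(H₂S) ≈ 7 — larger and more polarisable than the oxygen analogue
RS⁻: pKₐ(RSH (a thiol)) ≈ 10.5 — moderately basic; rarely leaves without activation
CH₃CH₂O⁻: pKₐ(CH₃CH₂OH) ≈ 16 — strong base; alkoxides do not leave unassisted
tert-butoxide: pKₐ(t-BuOH) ≈ 18 — bulky, strongly basic alkoxide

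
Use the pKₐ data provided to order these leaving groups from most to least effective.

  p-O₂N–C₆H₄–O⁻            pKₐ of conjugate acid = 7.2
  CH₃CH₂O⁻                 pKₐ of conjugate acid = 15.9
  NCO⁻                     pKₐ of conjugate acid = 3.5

Lower conjugate-acid pKₐ ⇒ weaker base ⇒ better leaving group.
Sorting by the given values: NCO⁻ (3.5), p-O₂N–C₆H₄–O⁻ (7.2), CH₃CH₂O⁻ (15.9).

NCO⁻ > p-O₂N–C₆H₄–O⁻ > CH₃CH₂O⁻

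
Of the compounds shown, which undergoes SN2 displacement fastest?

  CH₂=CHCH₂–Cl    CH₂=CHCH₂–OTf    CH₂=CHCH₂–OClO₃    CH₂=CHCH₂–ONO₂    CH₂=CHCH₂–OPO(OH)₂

With the same alkyl group throughout, only the leaving group differentiates the rates.
A good leaving group is a weak base: the lower the pKₐ of its conjugate acid, the more readily it departs.
CH₂=CHCH₂–OTf loses OTf⁻: pKₐ(CF₃SO₃H (triflic acid)) ≈ -14
CH₂=CHCH₂–OClO₃ loses ClO₄⁻: pKₐ(HClO₄) ≈ -10
CH₂=CHCH₂–Cl loses Cl⁻: pKₐ(HCl) ≈ -7
CH₂=CHCH₂–ONO₂ loses NO₃⁻: pKₐ(HNO₃) ≈ -1.3
CH₂=CHCH₂–OPO(OH)₂ loses H₂PO₄⁻: pKₐ(H₃PO₄) ≈ 2.1

CH₂=CHCH₂–OTf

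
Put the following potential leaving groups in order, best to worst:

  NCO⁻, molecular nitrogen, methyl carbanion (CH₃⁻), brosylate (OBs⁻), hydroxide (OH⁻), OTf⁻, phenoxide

A good leaving group is a weak base: the lower the pKₐ of its conjugate acid, the more readily it departs.
molecular nitrogen: no meaningful conjugate acid; N₂ departs as an exceptionally stable neutral molecule
OTf⁻: pKₐ(CF₃SO₃H (triflic acid)) ≈ -14
brosylate (OBs⁻): pKₐ(p-BrC₆H₄SO₃H) ≈ -2.8
NCO⁻: pKₐ(HOCN) ≈ 3.5
phenoxide: pKₐ(C₆H₅OH (phenol)) ≈ 10
hydroxide (OH⁻): pKₐ(H₂O) ≈ 15.7
methyl carbanion (CH₃⁻): pKₐ(CH₄) ≈ 48

molecular nitrogen > OTf⁻ > brosylate (OBs⁻) > NCO⁻ > phenoxide > hydroxide (OH⁻) > methyl carbanion (CH₃⁻)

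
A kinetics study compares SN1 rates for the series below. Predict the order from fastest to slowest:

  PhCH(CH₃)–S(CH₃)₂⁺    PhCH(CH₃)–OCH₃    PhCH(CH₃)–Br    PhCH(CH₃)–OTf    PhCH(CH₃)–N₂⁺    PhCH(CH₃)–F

PhCH(CH₃)–N₂⁺ > PhCH(CH₃)–OTf > PhCH(CH₃)–Br > PhCH(CH₃)–S(CH₃)₂⁺ > PhCH(CH₃)–F > PhCH(CH₃)–OCH₃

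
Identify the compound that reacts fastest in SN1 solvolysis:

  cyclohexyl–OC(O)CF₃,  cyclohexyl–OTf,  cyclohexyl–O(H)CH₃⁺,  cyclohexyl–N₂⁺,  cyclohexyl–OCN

Identical carbon frameworks mean the comparison reduces to leaving-group quality.
Rank by basicity of the departing species: weakest base leaves most easily.
cyclohexyl–N₂⁺ loses N₂: no meaningful conjugate acid; N₂ departs as an exceptionally stable neutral molecule
cyclohexyl–OTf loses OTf⁻: pKₐ(CF₃SO₃H (triflic acid)) ≈ -14
cyclohexyl–O(H)CH₃⁺ loses R'OH: pKₐ(R'OH₂⁺) ≈ -2.4
cyclohexyl–OC(O)CF₃ loses CF₃COO⁻: pKₐ(CF₃COOH) ≈ 0.2
cyclohexyl–OCN loses NCO⁻: pKₐ(HOCN) ≈ 3.5

cyclohexyl–N₂⁺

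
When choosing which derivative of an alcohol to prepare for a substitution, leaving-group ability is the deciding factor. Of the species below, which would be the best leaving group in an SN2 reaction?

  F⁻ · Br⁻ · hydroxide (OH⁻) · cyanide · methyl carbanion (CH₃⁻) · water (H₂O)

Br⁻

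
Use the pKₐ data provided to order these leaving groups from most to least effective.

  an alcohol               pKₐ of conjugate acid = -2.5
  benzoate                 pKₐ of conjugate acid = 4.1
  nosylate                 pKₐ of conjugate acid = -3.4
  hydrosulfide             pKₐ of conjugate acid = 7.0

nosylate > an alcohol > benzoate > hydrosulfide

Lower conjugate-acid pKₐ ⇒ weaker base ⇒ better leaving group.
Sorting by the given values: nosylate (-3.4), an alcohol (-2.5), benzoate (4.1), hydrosulfide (7.0).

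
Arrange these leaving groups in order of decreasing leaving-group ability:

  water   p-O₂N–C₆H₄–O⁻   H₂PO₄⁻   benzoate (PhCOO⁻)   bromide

bromide > water > H₂PO₄⁻ > benzoate (PhCOO⁻) > p-O₂N–C₆H₄–O⁻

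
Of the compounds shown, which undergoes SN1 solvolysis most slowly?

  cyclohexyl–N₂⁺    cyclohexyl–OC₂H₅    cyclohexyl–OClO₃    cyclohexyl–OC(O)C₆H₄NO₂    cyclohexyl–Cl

cyclohexyl–OC₂H₅

Same R in every case — rank the leaving groups.
The more stable X⁻ (or X) is on its own — i.e. the weaker a base it is — the better a leaving group it makes.
cyclohexyl–N₂⁺ loses N₂: no meaningful conjugate acid; N₂ departs as an exceptionally stable neutral molecule
cyclohexyl–OClO₃ loses ClO₄⁻: pKₐ(HClO₄) ≈ -10
cyclohexyl–Cl loses Cl⁻: pKₐ(HCl) ≈ -7
cyclohexyl–OC(O)C₆H₄NO₂ loses p-O₂N–C₆H₄–COO⁻: pKₐ(p-nitrobenzoic acid) ≈ 3.4
cyclohexyl–OC₂H₅ loses CH₃CH₂O⁻: pKₐ(CH₃CH₂OH) ≈ 16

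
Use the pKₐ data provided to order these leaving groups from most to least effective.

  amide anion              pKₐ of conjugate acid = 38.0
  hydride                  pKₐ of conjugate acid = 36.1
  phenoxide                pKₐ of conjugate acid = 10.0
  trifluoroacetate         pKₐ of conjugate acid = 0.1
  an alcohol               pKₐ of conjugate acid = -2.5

Lower conjugate-acid pKₐ ⇒ weaker base ⇒ better leaving group.
Sorting by the given values: an alcohol (-2.5), trifluoroacetate (0.1), phenoxide (10.0), hydride (36.1), amide anion (38.0).

an alcohol > trifluoroacetate > phenoxide > hydride > amide anion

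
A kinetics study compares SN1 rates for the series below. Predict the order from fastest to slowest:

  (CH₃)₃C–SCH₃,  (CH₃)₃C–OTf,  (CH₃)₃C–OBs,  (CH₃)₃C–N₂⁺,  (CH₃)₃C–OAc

Identical carbon frameworks mean the comparison reduces to leaving-group quality.
Leaving-group ability tracks the stability of the departed species; conjugate-acid pKₐ is the usual yardstick (lower pKₐ → better LG).
(CH₃)₃C–N₂⁺ loses N₂: no meaningful conjugate acid; N₂ departs as an exceptionally stable neutral molecule
(CH₃)₃C–OTf loses OTf⁻: pKₐ(CF₃SO₃H (triflic acid)) ≈ -14
(CH₃)₃C–OBs loses OBs⁻: pKₐ(p-BrC₆H₄SO₃H) ≈ -2.8
(CH₃)₃C–OAc loses AcO⁻: pKₐ(CH₃COOH) ≈ 4.8
(CH₃)₃C–SCH₃ loses RS⁻: pKₐ(RSH (a thiol)) ≈ 10.5

(CH₃)₃C–N₂⁺ > (CH₃)₃C–OTf > (CH₃)₃C–OBs > (CH₃)₃C–OAc > (CH₃)₃C–SCH₃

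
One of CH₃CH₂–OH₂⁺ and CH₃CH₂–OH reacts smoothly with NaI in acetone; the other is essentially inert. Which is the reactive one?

From CH₃CH₂–OH the departing group would be OH⁻ (pKₐ(H₂O) ≈ 15.7). Strong base; essentially never leaves without prior activation.
From CH₃CH₂–OH₂⁺ the leaving group is H₂O (pKₐ(H₃O⁺) ≈ -1.7). Neutral; leaves from a protonated alcohol (R–OH₂⁺).
(In practice CH₃CH₂–OH₂⁺ is made from CH₃CH₂–OH by protonation with strong acid, converting the leaving group from hydroxide to neutral water.)

CH₃CH₂–OH₂⁺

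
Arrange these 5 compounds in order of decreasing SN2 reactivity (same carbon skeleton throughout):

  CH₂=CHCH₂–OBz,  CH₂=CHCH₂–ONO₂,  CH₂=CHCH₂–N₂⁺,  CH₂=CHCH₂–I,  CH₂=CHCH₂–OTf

The skeletons are identical, so relative rate is governed entirely by leaving-group ability.
Rank by basicity of the departing species: weakest base leaves most easily.
CH₂=CHCH₂–N₂⁺ loses N₂: no meaningful conjugate acid; N₂ departs as an exceptionally stable neutral molecule
CH₂=CHCH₂–OTf loses OTf⁻: pKₐ(CF₃SO₃H (triflic acid)) ≈ -14
CH₂=CHCH₂–I loses I⁻: pKₐ(HI) ≈ -10
CH₂=CHCH₂–ONO₂ loses NO₃⁻: pKₐ(HNO₃) ≈ -1.3
CH₂=CHCH₂–OBz loses PhCOO⁻: pKₐ(C₆H₅COOH) ≈ 4.2

CH₂=CHCH₂–N₂⁺ > CH₂=CHCH₂–OTf > CH₂=CHCH₂–I > CH₂=CHCH₂–ONO₂ > CH₂=CHCH₂–OBz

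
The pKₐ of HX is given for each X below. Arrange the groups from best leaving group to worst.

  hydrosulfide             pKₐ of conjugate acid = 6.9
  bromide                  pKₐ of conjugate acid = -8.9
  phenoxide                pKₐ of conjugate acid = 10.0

Lower conjugate-acid pKₐ ⇒ weaker base ⇒ better leaving group.
Sorting by the given values: bromide (-8.9), hydrosulfide (6.9), phenoxide (10.0).

bromide > hydrosulfide > phenoxide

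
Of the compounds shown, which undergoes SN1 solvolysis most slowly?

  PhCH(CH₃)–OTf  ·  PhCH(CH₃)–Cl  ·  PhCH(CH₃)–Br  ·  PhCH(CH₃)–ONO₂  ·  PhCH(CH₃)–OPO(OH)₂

Same R in every case — rank the leaving groups.
The more stable X⁻ (or X) is on its own — i.e. the weaker a base it is — the better a leaving group it makes.
PhCH(CH₃)–OTf loses OTf⁻: pKₐ(CF₃SO₃H (triflic acid)) ≈ -14
PhCH(CH₃)–Br loses Br⁻: pKₐ(HBr) ≈ -9
PhCH(CH₃)–Cl loses Cl⁻: pKₐ(HCl) ≈ -7
PhCH(CH₃)–ONO₂ loses NO₃⁻: pKₐ(HNO₃) ≈ -1.3
PhCH(CH₃)–OPO(OH)₂ loses H₂PO₄⁻: pKₐ(H₃PO₄) ≈ 2.1

PhCH(CH₃)–OPO(OH)₂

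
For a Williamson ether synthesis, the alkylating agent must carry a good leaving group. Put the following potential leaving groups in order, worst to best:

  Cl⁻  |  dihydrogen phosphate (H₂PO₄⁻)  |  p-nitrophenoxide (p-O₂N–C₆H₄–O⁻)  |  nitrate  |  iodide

iodide: pKₐ(HI) ≈ -10 — large, highly polarisable; very weak base
Cl⁻: pKₐ(HCl) ≈ -7 — moderately weak base
nitrate: pKₐ(HNO₃) ≈ -1.3 — resonance-delocalised over three oxygens
dihydrogen phosphate (H₂PO₄⁻): pKₐ(H₃PO₄) ≈ 2.1 — moderate base; biological leaving group after further activation
p-nitrophenoxide (p-O₂N–C₆H₄–O⁻): pKₐ(p-nitrophenol) ≈ 7.2
Reversing gives the worst-to-best order requested.

p-nitrophenoxide (p-O₂N–C₆H₄–O⁻) < dihydrogen phosphate (H₂PO₄⁻) < nitrate < Cl⁻ < iodide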